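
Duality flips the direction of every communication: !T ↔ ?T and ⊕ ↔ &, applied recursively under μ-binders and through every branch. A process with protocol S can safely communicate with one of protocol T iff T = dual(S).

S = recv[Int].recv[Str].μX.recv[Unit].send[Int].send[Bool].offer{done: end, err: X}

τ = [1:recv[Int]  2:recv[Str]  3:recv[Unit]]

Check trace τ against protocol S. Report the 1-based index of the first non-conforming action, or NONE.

step 1: recv[Int]  ✓  residual = recv[Str].μX.…
step 2: recv[Str]  ✓  residual = μX.…
step 3: recv[Unit]  ✓  residual = send[Int].send[Bool].offer{done: end, err: μX.…}
all 3 steps conform

NONE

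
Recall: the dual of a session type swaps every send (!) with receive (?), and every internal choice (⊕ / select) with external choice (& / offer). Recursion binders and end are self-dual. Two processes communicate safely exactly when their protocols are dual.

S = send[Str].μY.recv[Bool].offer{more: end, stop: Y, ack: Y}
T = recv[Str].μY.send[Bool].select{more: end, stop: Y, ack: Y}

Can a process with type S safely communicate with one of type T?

send[Str] vs recv[Str]  ok
  μY vs μY  ok (μ self-dual)
    recv[Bool] vs send[Bool]  ok
      offer{more,stop,ack} vs select{more,stop,ack}  ok labels match
        [more]
          end vs end  ok
        [stop]
          Y vs Y  ok
        [ack]
          Y vs Y  ok

YES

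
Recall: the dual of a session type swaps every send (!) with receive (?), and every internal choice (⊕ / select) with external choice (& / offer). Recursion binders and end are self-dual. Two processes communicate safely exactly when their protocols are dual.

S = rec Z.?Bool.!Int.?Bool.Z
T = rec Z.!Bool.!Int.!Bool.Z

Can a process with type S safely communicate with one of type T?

rec Z | rec Z  ✓ (μ self-dual)
  ?Bool | !Bool  ✓
    !Int | !Int  ✗ same direction on both sides — not dual

NO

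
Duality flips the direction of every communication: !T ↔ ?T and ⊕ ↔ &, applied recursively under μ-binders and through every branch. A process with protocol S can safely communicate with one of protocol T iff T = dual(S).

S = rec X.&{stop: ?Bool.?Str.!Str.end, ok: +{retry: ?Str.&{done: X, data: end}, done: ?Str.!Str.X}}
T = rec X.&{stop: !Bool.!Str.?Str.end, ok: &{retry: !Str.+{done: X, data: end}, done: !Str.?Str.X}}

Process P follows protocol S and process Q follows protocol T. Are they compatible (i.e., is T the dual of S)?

NO

rec X vs rec X  ok (binder kept)
  &{stop,ok} vs &{stop,ok}  ✗ choice polarity not flipped — not dual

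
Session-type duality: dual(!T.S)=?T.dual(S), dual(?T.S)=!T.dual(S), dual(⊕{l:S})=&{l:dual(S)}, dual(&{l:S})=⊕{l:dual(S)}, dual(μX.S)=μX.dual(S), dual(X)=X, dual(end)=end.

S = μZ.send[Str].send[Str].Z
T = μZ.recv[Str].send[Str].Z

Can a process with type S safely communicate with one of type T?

μZ vs μZ  ✓ (μ self-dual)
  send[Str] vs recv[Str]  ✓
    send[Str] vs send[Str]  ✗ same direction on both sides — not dual

NO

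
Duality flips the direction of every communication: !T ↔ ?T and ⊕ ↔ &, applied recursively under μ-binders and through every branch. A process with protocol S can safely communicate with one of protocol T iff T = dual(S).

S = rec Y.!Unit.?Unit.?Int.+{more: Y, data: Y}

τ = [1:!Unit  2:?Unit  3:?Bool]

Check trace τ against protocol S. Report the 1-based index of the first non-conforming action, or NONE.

3

[1] !Unit  ok  state: ?Unit.?Int.+{more: rec Y.…, data: rec Y.…}
[2] ?Unit  ok  state: ?Int.+{more: rec Y.…, data: rec Y.…}
[3] got ?Bool, protocol expects ?Int  ✗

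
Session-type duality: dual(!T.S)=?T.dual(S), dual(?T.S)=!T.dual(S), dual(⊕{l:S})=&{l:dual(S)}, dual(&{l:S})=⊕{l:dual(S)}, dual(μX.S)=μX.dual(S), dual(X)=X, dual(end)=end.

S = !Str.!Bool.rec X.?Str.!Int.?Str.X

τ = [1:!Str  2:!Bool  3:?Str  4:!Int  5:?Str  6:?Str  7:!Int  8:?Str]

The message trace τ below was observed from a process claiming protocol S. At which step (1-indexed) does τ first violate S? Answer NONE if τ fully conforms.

NONE

step 1: !Str  ✓  residual = !Bool.rec X.…
step 2: !Bool  ✓  residual = rec X.…
step 3: ?Str  ✓  residual = !Int.?Str.rec X.…
step 4: !Int  ✓  residual = ?Str.rec X.…
step 5: ?Str  ✓  residual = rec X.…
step 6: ?Str  ✓  residual = !Int.?Str.rec X.…
step 7: !Int  ✓  residual = ?Str.rec X.…
step 8: ?Str  ✓  residual = rec X.…
τ conforms to S (length 8)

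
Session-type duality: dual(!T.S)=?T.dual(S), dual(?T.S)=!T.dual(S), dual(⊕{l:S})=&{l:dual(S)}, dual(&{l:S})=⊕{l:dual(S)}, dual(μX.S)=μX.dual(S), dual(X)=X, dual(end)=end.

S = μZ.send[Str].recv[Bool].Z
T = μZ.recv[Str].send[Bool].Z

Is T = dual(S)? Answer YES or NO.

μZ vs μZ  ok (μ self-dual)
  send[Str] vs recv[Str]  ok
    recv[Bool] vs send[Bool]  ok
      Z vs Z  ok

YES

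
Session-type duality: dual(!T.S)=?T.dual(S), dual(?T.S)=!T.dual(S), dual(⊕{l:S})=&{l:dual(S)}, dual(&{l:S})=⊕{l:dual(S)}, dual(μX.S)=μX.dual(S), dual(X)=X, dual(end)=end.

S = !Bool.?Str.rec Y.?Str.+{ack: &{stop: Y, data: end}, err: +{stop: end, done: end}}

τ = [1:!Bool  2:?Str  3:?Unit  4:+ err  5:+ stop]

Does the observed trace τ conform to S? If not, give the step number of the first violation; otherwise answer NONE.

@1 !Bool  ✓  cont: ?Str.rec Y.…
@2 ?Str  ✓  cont: rec Y.…
@3 got ?Unit, protocol expects ?Str  ✗

3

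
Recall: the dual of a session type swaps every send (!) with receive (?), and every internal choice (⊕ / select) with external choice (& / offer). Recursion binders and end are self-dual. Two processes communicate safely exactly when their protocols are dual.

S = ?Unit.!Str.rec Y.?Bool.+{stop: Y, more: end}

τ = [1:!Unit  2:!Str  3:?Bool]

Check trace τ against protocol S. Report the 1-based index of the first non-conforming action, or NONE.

1

[1] got !Unit, protocol expects ?Unit  ✗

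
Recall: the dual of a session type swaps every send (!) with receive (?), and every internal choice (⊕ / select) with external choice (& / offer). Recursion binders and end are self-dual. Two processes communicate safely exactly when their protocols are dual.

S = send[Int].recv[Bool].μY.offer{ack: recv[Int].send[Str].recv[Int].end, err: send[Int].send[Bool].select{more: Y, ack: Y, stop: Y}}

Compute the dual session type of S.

recv[Int].send[Bool].μY.select{ack: send[Int].recv[Str].send[Int].end, err: recv[Int].recv[Bool].offer{more: Y, ack: Y, stop: Y}}

send[Int] = recv[Int]
  recv[Bool] = send[Bool]
    μY = μY  (rec unchanged)
      offer{ack,err} = select{ack,err}  (external→internal)
        case ack:
          recv[Int] = send[Int]
            send[Str] = recv[Str]
              recv[Int] = send[Int]
                end ↦ end
        case err:
          send[Int] = recv[Int]
            send[Bool] = recv[Bool]
              select{more,ack,stop} = offer{more,ack,stop}  (⊕→&)
                case more:
                  Y ↦ Y
                case ack:
                  Y ↦ Y
                case stop:
                  Y ↦ Y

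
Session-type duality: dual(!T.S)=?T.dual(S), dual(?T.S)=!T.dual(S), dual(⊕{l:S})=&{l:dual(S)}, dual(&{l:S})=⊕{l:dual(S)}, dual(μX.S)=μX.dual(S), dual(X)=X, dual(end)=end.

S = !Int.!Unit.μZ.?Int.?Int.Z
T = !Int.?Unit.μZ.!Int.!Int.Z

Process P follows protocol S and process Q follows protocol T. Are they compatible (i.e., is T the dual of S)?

NO

!Int | !Int  ✗ same direction on both sides — not dual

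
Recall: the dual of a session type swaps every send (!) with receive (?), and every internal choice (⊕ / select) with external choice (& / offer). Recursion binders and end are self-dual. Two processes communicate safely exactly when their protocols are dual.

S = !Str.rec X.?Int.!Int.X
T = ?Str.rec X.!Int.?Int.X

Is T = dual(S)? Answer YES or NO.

YES

!Str ‖ ?Str  match
  rec X ‖ rec X  match (rec unchanged)
    ?Int ‖ !Int  match
      !Int ‖ ?Int  match
        X ‖ X  match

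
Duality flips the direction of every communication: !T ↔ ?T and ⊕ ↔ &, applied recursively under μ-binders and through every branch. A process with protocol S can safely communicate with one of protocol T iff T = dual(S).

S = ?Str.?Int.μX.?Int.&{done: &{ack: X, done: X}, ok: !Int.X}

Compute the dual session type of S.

?Str = !Str
  ?Int = !Int
    μX = μX  (binder kept)
      ?Int = !Int
        &{done,ok} = ⊕{done,ok}  (offer→select)
          case done:
            &{ack,done} = ⊕{ack,done}  (offer→select)
              case ack:
                X ↦ X
              case done:
                X ↦ X
          case ok:
            !Int = ?Int
              X ↦ X

!Str.!Int.μX.!Int.⊕{done: ⊕{ack: X, done: X}, ok: ?Int.X}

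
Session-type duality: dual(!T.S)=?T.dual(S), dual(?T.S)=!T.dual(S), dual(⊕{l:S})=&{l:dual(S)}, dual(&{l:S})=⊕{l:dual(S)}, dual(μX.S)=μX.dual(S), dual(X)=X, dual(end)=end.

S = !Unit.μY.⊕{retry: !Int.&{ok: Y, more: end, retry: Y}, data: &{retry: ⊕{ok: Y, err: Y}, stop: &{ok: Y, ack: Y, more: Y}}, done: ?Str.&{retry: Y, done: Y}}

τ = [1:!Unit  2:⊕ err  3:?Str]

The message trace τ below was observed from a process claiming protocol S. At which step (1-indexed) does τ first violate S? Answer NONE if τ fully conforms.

step 1: !Unit  ✓  now at μY.…
step 2: got ⊕ err, protocol expects ⊕ retry or ⊕ data or ⊕ done  ✗

2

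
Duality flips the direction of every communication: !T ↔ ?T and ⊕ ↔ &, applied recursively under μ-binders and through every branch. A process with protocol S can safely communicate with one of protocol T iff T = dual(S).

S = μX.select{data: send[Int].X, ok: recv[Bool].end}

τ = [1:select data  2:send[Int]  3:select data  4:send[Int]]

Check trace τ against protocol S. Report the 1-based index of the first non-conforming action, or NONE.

@1 select data  ok  residual = send[Int].μX.…
@2 send[Int]  ok  residual = μX.…
@3 select data  ok  residual = send[Int].μX.…
@4 send[Int]  ok  residual = μX.…
trace exhausted — no violation

NONE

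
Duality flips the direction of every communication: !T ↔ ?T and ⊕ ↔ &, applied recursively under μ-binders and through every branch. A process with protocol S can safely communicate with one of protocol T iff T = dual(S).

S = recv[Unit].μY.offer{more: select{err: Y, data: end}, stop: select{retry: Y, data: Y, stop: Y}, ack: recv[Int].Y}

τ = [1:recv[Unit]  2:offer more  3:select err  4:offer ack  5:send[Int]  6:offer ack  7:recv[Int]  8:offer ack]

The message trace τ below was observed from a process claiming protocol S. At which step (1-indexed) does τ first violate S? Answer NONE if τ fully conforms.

@1 recv[Unit]  ok  cont: μY.…
@2 offer more  ok  cont: select{err: μY.…, data: end}
@3 select err  ok  cont: μY.…
@4 offer ack  ok  cont: recv[Int].μY.…
@5 got send[Int], protocol expects recv[Int]  ✗

5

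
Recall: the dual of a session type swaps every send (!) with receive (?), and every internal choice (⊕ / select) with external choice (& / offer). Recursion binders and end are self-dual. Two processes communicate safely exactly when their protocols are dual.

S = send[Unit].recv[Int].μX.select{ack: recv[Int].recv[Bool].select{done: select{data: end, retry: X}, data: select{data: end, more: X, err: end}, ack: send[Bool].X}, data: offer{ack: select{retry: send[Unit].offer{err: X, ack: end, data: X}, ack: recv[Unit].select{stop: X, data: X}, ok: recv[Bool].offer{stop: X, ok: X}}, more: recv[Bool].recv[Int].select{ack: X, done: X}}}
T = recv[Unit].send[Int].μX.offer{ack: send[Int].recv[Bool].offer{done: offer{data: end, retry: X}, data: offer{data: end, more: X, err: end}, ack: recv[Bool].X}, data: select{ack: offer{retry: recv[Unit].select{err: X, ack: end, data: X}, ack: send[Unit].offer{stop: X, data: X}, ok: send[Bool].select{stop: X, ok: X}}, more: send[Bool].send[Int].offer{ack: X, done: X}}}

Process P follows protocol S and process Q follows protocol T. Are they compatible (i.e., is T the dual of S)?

send[Unit] vs recv[Unit]  match
  recv[Int] vs send[Int]  match
    μX vs μX  match (μ self-dual)
      select{ack,data} vs offer{ack,data}  match label sets agree
        [ack]
          recv[Int] vs send[Int]  match
            recv[Bool] vs recv[Bool]  ✗ same direction on both sides — not dual

NO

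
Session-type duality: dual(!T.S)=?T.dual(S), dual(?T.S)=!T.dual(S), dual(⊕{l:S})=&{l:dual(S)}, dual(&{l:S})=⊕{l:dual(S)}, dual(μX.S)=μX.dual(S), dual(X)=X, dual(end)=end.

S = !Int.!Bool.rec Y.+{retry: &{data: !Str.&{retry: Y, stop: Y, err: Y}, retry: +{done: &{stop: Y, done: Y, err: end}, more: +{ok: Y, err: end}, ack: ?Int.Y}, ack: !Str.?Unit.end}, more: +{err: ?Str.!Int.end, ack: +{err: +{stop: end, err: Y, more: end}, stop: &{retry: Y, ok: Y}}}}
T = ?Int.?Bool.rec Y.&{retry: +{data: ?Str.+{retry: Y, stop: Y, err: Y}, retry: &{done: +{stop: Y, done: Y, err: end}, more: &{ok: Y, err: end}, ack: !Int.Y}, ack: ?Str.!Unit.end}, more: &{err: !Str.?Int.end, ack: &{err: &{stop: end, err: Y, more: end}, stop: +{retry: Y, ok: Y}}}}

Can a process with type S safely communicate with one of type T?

YES

!Int ‖ ?Int  ok
  !Bool ‖ ?Bool  ok
    rec Y ‖ rec Y  ok (binder kept)
      +{retry,more} ‖ &{retry,more}  ok same labels
        [retry]
          &{data,retry,ack} ‖ +{data,retry,ack}  ok same labels
            [data]
              !Str ‖ ?Str  ok
                &{retry,stop,err} ‖ +{retry,stop,err}  ok same labels
                  [retry]
                    Y ‖ Y  ok
                  [stop]
                    Y ‖ Y  ok
                  [err]
                    Y ‖ Y  ok
            [retry]
              +{done,more,ack} ‖ &{done,more,ack}  ok same labels
                [done]
                  &{stop,done,err} ‖ +{stop,done,err}  ok same labels
                    [stop]
                      Y ‖ Y  ok
                    [done]
                      Y ‖ Y  ok
                    [err]
                      end ‖ end  ok
                [more]
                  +{ok,err} ‖ &{ok,err}  ok same labels
                    [ok]
                      Y ‖ Y  ok
                    [err]
                      end ‖ end  ok
                [ack]
                  ?Int ‖ !Int  ok
                    Y ‖ Y  ok
            [ack]
              !Str ‖ ?Str  ok
                ?Unit ‖ !Unit  ok
                  end ‖ end  ok
        [more]
          +{err,ack} ‖ &{err,ack}  ok same labels
            [err]
              ?Str ‖ !Str  ok
                !Int ‖ ?Int  ok
                  end ‖ end  ok
            [ack]
              +{err,stop} ‖ &{err,stop}  ok same labels
                [err]
                  +{stop,err,more} ‖ &{stop,err,more}  ok same labels
                    [stop]
                      end ‖ end  ok
                    [err]
                      Y ‖ Y  ok
                    [more]
                      end ‖ end  ok
                [stop]
                  &{retry,ok} ‖ +{retry,ok}  ok same labels
                    [retry]
                      Y ‖ Y  ok
                    [ok]
                      Y ‖ Y  ok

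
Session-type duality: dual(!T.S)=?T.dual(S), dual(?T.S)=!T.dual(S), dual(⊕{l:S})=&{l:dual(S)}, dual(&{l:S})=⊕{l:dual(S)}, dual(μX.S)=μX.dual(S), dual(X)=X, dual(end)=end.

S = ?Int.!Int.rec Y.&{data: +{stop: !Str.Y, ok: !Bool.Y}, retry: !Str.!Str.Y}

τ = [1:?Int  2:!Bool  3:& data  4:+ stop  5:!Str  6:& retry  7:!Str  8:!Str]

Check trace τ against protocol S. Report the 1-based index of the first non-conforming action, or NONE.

[1] ?Int  ok  cont: !Int.rec Y.…
[2] got !Bool, protocol expects !Int  ✗

2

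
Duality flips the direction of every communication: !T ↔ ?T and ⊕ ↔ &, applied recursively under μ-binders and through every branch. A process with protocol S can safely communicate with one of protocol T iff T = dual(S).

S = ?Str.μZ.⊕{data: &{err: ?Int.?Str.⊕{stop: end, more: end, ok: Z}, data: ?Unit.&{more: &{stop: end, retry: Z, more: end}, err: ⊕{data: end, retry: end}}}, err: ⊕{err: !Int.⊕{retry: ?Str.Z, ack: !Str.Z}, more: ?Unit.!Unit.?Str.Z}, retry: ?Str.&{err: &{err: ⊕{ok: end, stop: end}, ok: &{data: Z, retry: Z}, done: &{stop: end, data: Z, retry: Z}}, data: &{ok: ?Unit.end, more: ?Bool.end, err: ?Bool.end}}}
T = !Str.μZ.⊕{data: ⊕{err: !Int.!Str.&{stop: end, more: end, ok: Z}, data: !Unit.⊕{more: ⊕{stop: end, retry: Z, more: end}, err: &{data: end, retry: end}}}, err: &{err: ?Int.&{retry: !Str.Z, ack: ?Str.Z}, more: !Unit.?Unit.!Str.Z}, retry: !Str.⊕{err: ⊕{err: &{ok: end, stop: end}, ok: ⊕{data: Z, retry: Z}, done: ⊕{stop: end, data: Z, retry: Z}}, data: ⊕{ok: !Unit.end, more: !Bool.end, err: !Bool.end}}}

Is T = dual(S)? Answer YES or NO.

NO

?Str vs !Str  ok
  μZ vs μZ  ok (rec unchanged)
    ⊕{data,err,retry} vs ⊕{data,err,retry}  ✗ choice polarity not flipped — not dual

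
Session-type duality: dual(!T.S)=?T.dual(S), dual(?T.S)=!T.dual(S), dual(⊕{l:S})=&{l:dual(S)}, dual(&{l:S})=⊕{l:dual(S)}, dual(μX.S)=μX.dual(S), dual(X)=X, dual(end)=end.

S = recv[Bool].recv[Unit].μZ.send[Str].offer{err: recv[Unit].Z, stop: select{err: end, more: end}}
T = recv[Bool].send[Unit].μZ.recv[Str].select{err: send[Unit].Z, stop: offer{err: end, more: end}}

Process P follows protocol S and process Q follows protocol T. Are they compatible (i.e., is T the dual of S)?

recv[Bool] vs recv[Bool]  ✗ same direction on both sides — not dual

NO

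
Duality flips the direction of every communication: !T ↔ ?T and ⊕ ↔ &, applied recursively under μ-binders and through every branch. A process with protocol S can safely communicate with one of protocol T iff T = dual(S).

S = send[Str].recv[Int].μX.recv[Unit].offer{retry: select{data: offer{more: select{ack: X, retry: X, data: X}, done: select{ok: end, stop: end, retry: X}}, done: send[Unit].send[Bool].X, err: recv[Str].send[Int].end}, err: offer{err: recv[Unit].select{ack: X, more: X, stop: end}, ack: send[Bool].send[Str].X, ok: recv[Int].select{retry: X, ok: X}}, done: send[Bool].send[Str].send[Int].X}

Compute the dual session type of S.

send[Str] = recv[Str]
  recv[Int] = send[Int]
    μX = μX  (binder kept)
      recv[Unit] = send[Unit]
        offer{retry,err,done} = select{retry,err,done}  (external→internal)
          • retry:
            select{data,done,err} = offer{data,done,err}  (internal→external)
              • data:
                offer{more,done} = select{more,done}  (external→internal)
                  • more:
                    select{ack,retry,data} = offer{ack,retry,data}  (internal→external)
                      • ack:
                        X ↦ X
                      • retry:
                        X ↦ X
                      • data:
                        X ↦ X
                  • done:
                    select{ok,stop,retry} = offer{ok,stop,retry}  (internal→external)
                      • ok:
                        end ↦ end
                      • stop:
                        end ↦ end
                      • retry:
                        X ↦ X
              • done:
                send[Unit] = recv[Unit]
                  send[Bool] = recv[Bool]
                    X ↦ X
              • err:
                recv[Str] = send[Str]
                  send[Int] = recv[Int]
                    end ↦ end
          • err:
            offer{err,ack,ok} = select{err,ack,ok}  (external→internal)
              • err:
                recv[Unit] = send[Unit]
                  select{ack,more,stop} = offer{ack,more,stop}  (internal→external)
                    • ack:
                      X ↦ X
                    • more:
                      X ↦ X
                    • stop:
                      end ↦ end
              • ack:
                send[Bool] = recv[Bool]
                  send[Str] = recv[Str]
                    X ↦ X
              • ok:
                recv[Int] = send[Int]
                  select{retry,ok} = offer{retry,ok}  (internal→external)
                    • retry:
                      X ↦ X
                    • ok:
                      X ↦ X
          • done:
            send[Bool] = recv[Bool]
              send[Str] = recv[Str]
                send[Int] = recv[Int]
                  X ↦ X

recv[Str].send[Int].μX.send[Unit].select{retry: offer{data: select{more: offer{ack: X, retry: X, data: X}, done: offer{ok: end, stop: end, retry: X}}, done: recv[Unit].recv[Bool].X, err: send[Str].recv[Int].end}, err: select{err: send[Unit].offer{ack: X, more: X, stop: end}, ack: recv[Bool].recv[Str].X, ok: send[Int].offer{retry: X, ok: X}}, done: recv[Bool].recv[Str].recv[Int].X}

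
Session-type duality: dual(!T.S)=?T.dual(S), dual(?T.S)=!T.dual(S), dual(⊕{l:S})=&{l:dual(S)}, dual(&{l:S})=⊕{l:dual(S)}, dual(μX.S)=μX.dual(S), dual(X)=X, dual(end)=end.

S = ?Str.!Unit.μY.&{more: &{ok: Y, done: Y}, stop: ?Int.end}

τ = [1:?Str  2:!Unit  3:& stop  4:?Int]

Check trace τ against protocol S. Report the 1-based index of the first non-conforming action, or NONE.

NONE

[1] ?Str  match  cont: !Unit.μY.…
[2] !Unit  match  cont: μY.…
[3] & stop  match  cont: ?Int.end
[4] ?Int  match  cont: end
trace exhausted — no violation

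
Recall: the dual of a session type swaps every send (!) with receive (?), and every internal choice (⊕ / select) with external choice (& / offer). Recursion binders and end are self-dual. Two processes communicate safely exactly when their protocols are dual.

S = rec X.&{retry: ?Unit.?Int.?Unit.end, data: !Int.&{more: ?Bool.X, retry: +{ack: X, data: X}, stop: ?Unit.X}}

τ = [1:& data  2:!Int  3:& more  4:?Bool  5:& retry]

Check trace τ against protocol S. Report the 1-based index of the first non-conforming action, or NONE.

step 1: & data  ✓  residual = !Int.&{more: ?Bool.rec X.…, retry: +{ack: rec X.…, data: rec X.…}, stop: ?Unit.rec X.…}
step 2: !Int  ✓  residual = &{more: ?Bool.rec X.…, retry: +{ack: rec X.…, data: rec X.…}, stop: ?Unit.rec X.…}
step 3: & more  ✓  residual = ?Bool.rec X.…
step 4: ?Bool  ✓  residual = rec X.…
step 5: & retry  ✓  residual = ?Unit.?Int.?Unit.end
all 5 steps conform

NONE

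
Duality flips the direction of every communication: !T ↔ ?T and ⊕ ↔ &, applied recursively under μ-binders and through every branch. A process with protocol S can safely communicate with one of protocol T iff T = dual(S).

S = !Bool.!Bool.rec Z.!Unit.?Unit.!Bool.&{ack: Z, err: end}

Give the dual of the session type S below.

!Bool = ?Bool
  !Bool = ?Bool
    rec Z = rec Z  (μ self-dual)
      !Unit = ?Unit
        ?Unit = !Unit
          !Bool = ?Bool
            &{ack,err} = +{ack,err}  (external→internal)
              [ack]
                Z self-dual
              [err]
                end self-dual

?Bool.?Bool.rec Z.?Unit.!Unit.?Bool.+{ack: Z, err: end}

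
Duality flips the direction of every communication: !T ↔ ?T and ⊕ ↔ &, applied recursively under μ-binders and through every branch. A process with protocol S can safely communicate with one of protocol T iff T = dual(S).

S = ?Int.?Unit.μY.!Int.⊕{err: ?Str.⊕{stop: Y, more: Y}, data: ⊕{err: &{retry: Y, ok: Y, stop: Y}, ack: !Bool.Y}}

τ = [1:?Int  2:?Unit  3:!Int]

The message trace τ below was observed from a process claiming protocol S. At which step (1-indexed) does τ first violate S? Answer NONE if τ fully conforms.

NONE

[1] ?Int  match  residual = ?Unit.μY.…
[2] ?Unit  match  residual = μY.…
[3] !Int  match  residual = ⊕{err: ?Str.⊕{stop: μY.…, more: μY.…}, data: ⊕{err: &{retry: μY.…, ok: μY.…, stop: μY.…}, ack: !Bool.μY.…}}
trace exhausted — no violation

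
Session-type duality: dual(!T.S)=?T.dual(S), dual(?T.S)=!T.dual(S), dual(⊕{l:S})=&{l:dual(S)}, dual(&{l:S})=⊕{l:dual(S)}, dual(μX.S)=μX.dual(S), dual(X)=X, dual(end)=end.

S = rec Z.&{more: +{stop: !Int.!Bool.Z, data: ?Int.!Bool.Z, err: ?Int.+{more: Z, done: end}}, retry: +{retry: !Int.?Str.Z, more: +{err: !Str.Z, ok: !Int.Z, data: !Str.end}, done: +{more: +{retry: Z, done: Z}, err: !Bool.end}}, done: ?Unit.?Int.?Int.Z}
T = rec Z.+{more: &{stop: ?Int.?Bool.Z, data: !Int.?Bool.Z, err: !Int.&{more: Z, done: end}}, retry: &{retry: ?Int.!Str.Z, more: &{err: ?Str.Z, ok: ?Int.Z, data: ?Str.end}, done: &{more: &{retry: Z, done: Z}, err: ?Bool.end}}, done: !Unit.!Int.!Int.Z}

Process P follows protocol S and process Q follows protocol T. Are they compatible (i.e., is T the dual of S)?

rec Z vs rec Z  ✓ (binder kept)
  &{more,retry,done} vs +{more,retry,done}  ✓ label sets agree
    [more]
      +{stop,data,err} vs &{stop,data,err}  ✓ label sets agree
        [stop]
          !Int vs ?Int  ✓
            !Bool vs ?Bool  ✓
              Z vs Z  ✓
        [data]
          ?Int vs !Int  ✓
            !Bool vs ?Bool  ✓
              Z vs Z  ✓
        [err]
          ?Int vs !Int  ✓
            +{more,done} vs &{more,done}  ✓ label sets agree
              [more]
                Z vs Z  ✓
              [done]
                end vs end  ✓
    [retry]
      +{retry,more,done} vs &{retry,more,done}  ✓ label sets agree
        [retry]
          !Int vs ?Int  ✓
            ?Str vs !Str  ✓
              Z vs Z  ✓
        [more]
          +{err,ok,data} vs &{err,ok,data}  ✓ label sets agree
            [err]
              !Str vs ?Str  ✓
                Z vs Z  ✓
            [ok]
              !Int vs ?Int  ✓
                Z vs Z  ✓
            [data]
              !Str vs ?Str  ✓
                end vs end  ✓
        [done]
          +{more,err} vs &{more,err}  ✓ label sets agree
            [more]
              +{retry,done} vs &{retry,done}  ✓ label sets agree
                [retry]
                  Z vs Z  ✓
                [done]
                  Z vs Z  ✓
            [err]
              !Bool vs ?Bool  ✓
                end vs end  ✓
    [done]
      ?Unit vs !Unit  ✓
        ?Int vs !Int  ✓
          ?Int vs !Int  ✓
            Z vs Z  ✓

YES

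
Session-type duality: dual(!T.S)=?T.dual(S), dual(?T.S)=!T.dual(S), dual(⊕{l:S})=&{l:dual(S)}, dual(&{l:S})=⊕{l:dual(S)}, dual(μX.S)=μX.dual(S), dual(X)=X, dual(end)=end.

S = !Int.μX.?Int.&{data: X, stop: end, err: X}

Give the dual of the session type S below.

?Int.μX.!Int.⊕{data: X, stop: end, err: X}

!Int ↦ ?Int
  μX ↦ μX  (binder kept)
    ?Int ↦ !Int
      &{data,stop,err} ↦ ⊕{data,stop,err}  (external→internal)
        • data:
          X ↦ X
        • stop:
          end ↦ end
        • err:
          X ↦ X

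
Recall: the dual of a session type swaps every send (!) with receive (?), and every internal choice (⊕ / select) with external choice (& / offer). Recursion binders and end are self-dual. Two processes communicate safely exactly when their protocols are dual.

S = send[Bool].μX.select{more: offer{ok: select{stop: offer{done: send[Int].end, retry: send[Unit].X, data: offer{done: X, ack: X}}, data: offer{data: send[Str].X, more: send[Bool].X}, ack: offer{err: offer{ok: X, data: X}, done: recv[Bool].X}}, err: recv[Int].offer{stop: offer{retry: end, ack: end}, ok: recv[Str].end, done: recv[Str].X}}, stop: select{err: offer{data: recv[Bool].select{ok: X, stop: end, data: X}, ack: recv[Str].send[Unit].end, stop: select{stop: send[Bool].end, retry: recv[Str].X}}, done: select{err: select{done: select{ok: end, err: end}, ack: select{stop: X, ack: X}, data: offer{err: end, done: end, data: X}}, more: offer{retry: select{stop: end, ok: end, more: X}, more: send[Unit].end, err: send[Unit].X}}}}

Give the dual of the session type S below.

send[Bool] ↦ recv[Bool]
  μX ↦ μX  (rec unchanged)
    select{more,stop} ↦ offer{more,stop}  (select→offer)
      [more]
        offer{ok,err} ↦ select{ok,err}  (offer→select)
          [ok]
            select{stop,data,ack} ↦ offer{stop,data,ack}  (select→offer)
              [stop]
                offer{done,retry,data} ↦ select{done,retry,data}  (offer→select)
                  [done]
                    send[Int] ↦ recv[Int]
                      end ↦ end
                  [retry]
                    send[Unit] ↦ recv[Unit]
                      X ↦ X
                  [data]
                    offer{done,ack} ↦ select{done,ack}  (offer→select)
                      [done]
                        X ↦ X
                      [ack]
                        X ↦ X
              [data]
                offer{data,more} ↦ select{data,more}  (offer→select)
                  [data]
                    send[Str] ↦ recv[Str]
                      X ↦ X
                  [more]
                    send[Bool] ↦ recv[Bool]
                      X ↦ X
              [ack]
                offer{err,done} ↦ select{err,done}  (offer→select)
                  [err]
                    offer{ok,data} ↦ select{ok,data}  (offer→select)
                      [ok]
                        X ↦ X
                      [data]
                        X ↦ X
                  [done]
                    recv[Bool] ↦ send[Bool]
                      X ↦ X
          [err]
            recv[Int] ↦ send[Int]
              offer{stop,ok,done} ↦ select{stop,ok,done}  (offer→select)
                [stop]
                  offer{retry,ack} ↦ select{retry,ack}  (offer→select)
                    [retry]
                      end ↦ end
                    [ack]
                      end ↦ end
                [ok]
                  recv[Str] ↦ send[Str]
                    end ↦ end
                [done]
                  recv[Str] ↦ send[Str]
                    X ↦ X
      [stop]
        select{err,done} ↦ offer{err,done}  (select→offer)
          [err]
            offer{data,ack,stop} ↦ select{data,ack,stop}  (offer→select)
              [data]
                recv[Bool] ↦ send[Bool]
                  select{ok,stop,data} ↦ offer{ok,stop,data}  (select→offer)
                    [ok]
                      X ↦ X
                    [stop]
                      end ↦ end
                    [data]
                      X ↦ X
              [ack]
                recv[Str] ↦ send[Str]
                  send[Unit] ↦ recv[Unit]
                    end ↦ end
              [stop]
                select{stop,retry} ↦ offer{stop,retry}  (select→offer)
                  [stop]
                    send[Bool] ↦ recv[Bool]
                      end ↦ end
                  [retry]
                    recv[Str] ↦ send[Str]
                      X ↦ X
          [done]
            select{err,more} ↦ offer{err,more}  (select→offer)
              [err]
                select{done,ack,data} ↦ offer{done,ack,data}  (select→offer)
                  [done]
                    select{ok,err} ↦ offer{ok,err}  (select→offer)
                      [ok]
                        end ↦ end
                      [err]
                        end ↦ end
                  [ack]
                    select{stop,ack} ↦ offer{stop,ack}  (select→offer)
                      [stop]
                        X ↦ X
                      [ack]
                        X ↦ X
                  [data]
                    offer{err,done,data} ↦ select{err,done,data}  (offer→select)
                      [err]
                        end ↦ end
                      [done]
                        end ↦ end
                      [data]
                        X ↦ X
              [more]
                offer{retry,more,err} ↦ select{retry,more,err}  (offer→select)
                  [retry]
                    select{stop,ok,more} ↦ offer{stop,ok,more}  (select→offer)
                      [stop]
                        end ↦ end
                      [ok]
                        end ↦ end
                      [more]
                        X ↦ X
                  [more]
                    send[Unit] ↦ recv[Unit]
                      end ↦ end
                  [err]
                    send[Unit] ↦ recv[Unit]
                      X ↦ X

recv[Bool].μX.offer{more: select{ok: offer{stop: select{done: recv[Int].end, retry: recv[Unit].X, data: select{done: X, ack: X}}, data: select{data: recv[Str].X, more: recv[Bool].X}, ack: select{err: select{ok: X, data: X}, done: send[Bool].X}}, err: send[Int].select{stop: select{retry: end, ack: end}, ok: send[Str].end, done: send[Str].X}}, stop: offer{err: select{data: send[Bool].offer{ok: X, stop: end, data: X}, ack: send[Str].recv[Unit].end, stop: offer{stop: recv[Bool].end, retry: send[Str].X}}, done: offer{err: offer{done: offer{ok: end, err: end}, ack: offer{stop: X, ack: X}, data: select{err: end, done: end, data: X}}, more: select{retry: offer{stop: end, ok: end, more: X}, more: recv[Unit].end, err: recv[Unit].X}}}}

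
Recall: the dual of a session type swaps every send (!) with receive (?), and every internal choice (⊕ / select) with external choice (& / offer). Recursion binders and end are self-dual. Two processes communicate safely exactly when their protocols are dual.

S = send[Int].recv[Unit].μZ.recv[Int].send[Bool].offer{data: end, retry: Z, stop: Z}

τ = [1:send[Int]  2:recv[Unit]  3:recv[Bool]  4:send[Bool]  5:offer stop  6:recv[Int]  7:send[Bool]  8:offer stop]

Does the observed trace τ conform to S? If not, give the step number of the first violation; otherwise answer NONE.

step 1: send[Int]  ok  now at recv[Unit].μZ.…
step 2: recv[Unit]  ok  now at μZ.…
step 3: got recv[Bool], protocol expects recv[Int]  ✗

3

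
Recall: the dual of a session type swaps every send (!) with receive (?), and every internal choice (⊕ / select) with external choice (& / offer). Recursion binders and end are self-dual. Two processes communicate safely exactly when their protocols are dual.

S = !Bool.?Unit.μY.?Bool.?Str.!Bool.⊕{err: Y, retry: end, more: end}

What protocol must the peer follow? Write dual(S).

?Bool.!Unit.μY.!Bool.!Str.?Bool.&{err: Y, retry: end, more: end}

!Bool → ?Bool
  ?Unit → !Unit
    μY → μY  (binder kept)
      ?Bool → !Bool
        ?Str → !Str
          !Bool → ?Bool
            ⊕{err,retry,more} → &{err,retry,more}  (internal→external)
              • err:
                Y ↦ Y
              • retry:
                end ↦ end
              • more:
                end ↦ end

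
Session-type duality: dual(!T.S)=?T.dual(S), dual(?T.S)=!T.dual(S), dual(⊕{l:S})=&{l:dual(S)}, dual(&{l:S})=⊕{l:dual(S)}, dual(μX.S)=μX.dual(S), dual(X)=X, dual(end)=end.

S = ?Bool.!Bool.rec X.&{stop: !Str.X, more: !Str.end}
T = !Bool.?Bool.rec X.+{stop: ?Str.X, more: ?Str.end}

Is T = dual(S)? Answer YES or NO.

?Bool vs !Bool  match
  !Bool vs ?Bool  match
    rec X vs rec X  match (rec unchanged)
      &{stop,more} vs +{stop,more}  match labels match
        • stop:
          !Str vs ?Str  match
            X vs X  match
        • more:
          !Str vs ?Str  match
            end vs end  match

YES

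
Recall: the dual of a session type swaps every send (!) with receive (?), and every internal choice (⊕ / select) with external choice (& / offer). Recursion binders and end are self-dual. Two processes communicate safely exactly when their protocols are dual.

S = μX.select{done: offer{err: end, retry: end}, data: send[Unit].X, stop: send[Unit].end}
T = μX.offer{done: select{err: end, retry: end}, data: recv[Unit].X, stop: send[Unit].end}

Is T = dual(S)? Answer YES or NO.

μX vs μX  ok (rec unchanged)
  select{done,data,stop} vs offer{done,data,stop}  ok labels match
    case done:
      offer{err,retry} vs select{err,retry}  ok labels match
        case err:
          end vs end  ok
        case retry:
          end vs end  ok
    case data:
      send[Unit] vs recv[Unit]  ok
        X vs X  ok
    case stop:
      send[Unit] vs send[Unit]  ✗ same direction on both sides — not dual

NO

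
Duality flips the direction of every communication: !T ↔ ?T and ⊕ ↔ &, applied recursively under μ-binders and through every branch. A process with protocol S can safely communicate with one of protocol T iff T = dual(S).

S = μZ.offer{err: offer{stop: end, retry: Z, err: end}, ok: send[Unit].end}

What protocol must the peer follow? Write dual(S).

μZ → μZ  (binder kept)
  offer{err,ok} → select{err,ok}  (external→internal)
    • err:
      offer{stop,retry,err} → select{stop,retry,err}  (external→internal)
        • stop:
          end self-dual
        • retry:
          Z self-dual
        • err:
          end self-dual
    • ok:
      send[Unit] → recv[Unit]
        end self-dual

μZ.select{err: select{stop: end, retry: Z, err: end}, ok: recv[Unit].end}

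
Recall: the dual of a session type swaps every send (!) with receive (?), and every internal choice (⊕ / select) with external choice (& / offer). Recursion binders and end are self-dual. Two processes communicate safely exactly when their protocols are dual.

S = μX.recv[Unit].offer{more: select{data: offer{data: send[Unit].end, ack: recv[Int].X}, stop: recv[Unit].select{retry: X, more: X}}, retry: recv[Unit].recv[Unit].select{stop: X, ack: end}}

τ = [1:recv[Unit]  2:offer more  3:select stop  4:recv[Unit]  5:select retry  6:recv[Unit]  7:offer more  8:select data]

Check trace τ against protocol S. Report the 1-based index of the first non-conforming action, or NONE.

NONE

[1] recv[Unit]  match  now at offer{more: select{data: offer{data: send[Unit].end, ack: recv[Int].μX.…}, stop: recv[Unit].select{retry: μX.…, more: μX.…}}, retry: recv[Unit].recv[Unit].select{stop: μX.…, ack: end}}
[2] offer more  match  now at select{data: offer{data: send[Unit].end, ack: recv[Int].μX.…}, stop: recv[Unit].select{retry: μX.…, more: μX.…}}
[3] select stop  match  now at recv[Unit].select{retry: μX.…, more: μX.…}
[4] recv[Unit]  match  now at select{retry: μX.…, more: μX.…}
[5] select retry  match  now at μX.…
[6] recv[Unit]  match  now at offer{more: select{data: offer{data: send[Unit].end, ack: recv[Int].μX.…}, stop: recv[Unit].select{retry: μX.…, more: μX.…}}, retry: recv[Unit].recv[Unit].select{stop: μX.…, ack: end}}
[7] offer more  match  now at select{data: offer{data: send[Unit].end, ack: recv[Int].μX.…}, stop: recv[Unit].select{retry: μX.…, more: μX.…}}
[8] select data  match  now at offer{data: send[Unit].end, ack: recv[Int].μX.…}
all 8 steps conform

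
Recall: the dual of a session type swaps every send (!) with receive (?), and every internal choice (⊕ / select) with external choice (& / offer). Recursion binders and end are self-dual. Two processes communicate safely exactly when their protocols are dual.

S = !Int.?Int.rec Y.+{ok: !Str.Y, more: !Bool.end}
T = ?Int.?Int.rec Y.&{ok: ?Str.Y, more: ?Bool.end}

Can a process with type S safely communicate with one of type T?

NO

!Int ‖ ?Int  match
  ?Int ‖ ?Int  ✗ same direction on both sides — not dual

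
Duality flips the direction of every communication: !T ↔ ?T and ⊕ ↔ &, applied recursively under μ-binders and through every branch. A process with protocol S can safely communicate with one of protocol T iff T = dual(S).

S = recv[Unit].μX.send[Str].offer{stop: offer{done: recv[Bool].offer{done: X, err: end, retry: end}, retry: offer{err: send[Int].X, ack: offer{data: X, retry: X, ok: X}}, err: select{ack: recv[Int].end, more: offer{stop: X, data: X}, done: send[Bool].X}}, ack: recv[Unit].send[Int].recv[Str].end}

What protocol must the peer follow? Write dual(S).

recv[Unit] = send[Unit]
  μX = μX  (μ self-dual)
    send[Str] = recv[Str]
      offer{stop,ack} = select{stop,ack}  (&→⊕)
        [stop]
          offer{done,retry,err} = select{done,retry,err}  (&→⊕)
            [done]
              recv[Bool] = send[Bool]
                offer{done,err,retry} = select{done,err,retry}  (&→⊕)
                  [done]
                    X ↦ X
                  [err]
                    end ↦ end
                  [retry]
                    end ↦ end
            [retry]
              offer{err,ack} = select{err,ack}  (&→⊕)
                [err]
                  send[Int] = recv[Int]
                    X ↦ X
                [ack]
                  offer{data,retry,ok} = select{data,retry,ok}  (&→⊕)
                    [data]
                      X ↦ X
                    [retry]
                      X ↦ X
                    [ok]
                      X ↦ X
            [err]
              select{ack,more,done} = offer{ack,more,done}  (select→offer)
                [ack]
                  recv[Int] = send[Int]
                    end ↦ end
                [more]
                  offer{stop,data} = select{stop,data}  (&→⊕)
                    [stop]
                      X ↦ X
                    [data]
                      X ↦ X
                [done]
                  send[Bool] = recv[Bool]
                    X ↦ X
        [ack]
          recv[Unit] = send[Unit]
            send[Int] = recv[Int]
              recv[Str] = send[Str]
                end ↦ end

send[Unit].μX.recv[Str].select{stop: select{done: send[Bool].select{done: X, err: end, retry: end}, retry: select{err: recv[Int].X, ack: select{data: X, retry: X, ok: X}}, err: offer{ack: send[Int].end, more: select{stop: X, data: X}, done: recv[Bool].X}}, ack: send[Unit].recv[Int].send[Str].end}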